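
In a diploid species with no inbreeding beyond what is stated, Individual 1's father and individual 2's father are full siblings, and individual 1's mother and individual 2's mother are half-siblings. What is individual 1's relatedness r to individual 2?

Relatedness sums over independent paths through distinct common ancestors.
Individual 1 and individual 2 are related in two ways: first cousins through their fathers (r = 1/8) and half first cousins through their mothers (r = 1/16).
r = 1/8 + 1/16 = 0.1875.

0.1875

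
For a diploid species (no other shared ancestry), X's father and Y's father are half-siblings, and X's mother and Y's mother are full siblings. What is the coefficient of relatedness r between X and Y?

0.1875

Independent pedigree routes through distinct common ancestors add.
X and Y are related in two ways: half first cousins through their fathers (r = 1/16) and first cousins through their mothers (r = 1/8).
r = 1/16 + 1/8 = 3/16 = 0.1875.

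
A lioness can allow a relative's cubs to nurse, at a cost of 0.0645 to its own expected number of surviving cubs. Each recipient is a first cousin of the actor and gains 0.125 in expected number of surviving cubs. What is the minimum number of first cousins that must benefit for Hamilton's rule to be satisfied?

5

r to a first cousin = 1/8 (first cousins share one grandparent pair — two paths of length 4: r = 2·(1/2)^4 = 1/8).
Hamilton's rule: n·r·B > C  ⇒  n > C/(r·B) = 0.0645/(0.125·0.125) = 4.128.
The smallest integer exceeding 4.128 is 5.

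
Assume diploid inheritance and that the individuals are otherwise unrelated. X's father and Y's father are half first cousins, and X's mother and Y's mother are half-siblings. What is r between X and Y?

0.078125

Relatedness sums over independent paths through distinct common ancestors.
X and Y are related in two ways: half second cousins through their fathers (r = 1/64) and half first cousins through their mothers (r = 1/16).
r = 1/64 + 1/16 = 5/64 = 0.078125.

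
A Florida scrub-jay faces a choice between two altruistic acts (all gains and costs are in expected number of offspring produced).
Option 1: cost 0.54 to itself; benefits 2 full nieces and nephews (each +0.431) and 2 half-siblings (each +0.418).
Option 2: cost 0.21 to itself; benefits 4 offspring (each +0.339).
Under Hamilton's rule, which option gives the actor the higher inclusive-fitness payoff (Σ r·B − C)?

Option 1: r to a full niece or nephew = 0.25.
Option 1: r to a half-sibling = 0.25.
Option 1: Σ r·B − C = (2·0.25·0.431 + 2·0.25·0.418) − 0.54 = -0.1155.
Option 2: r to an offspring = 0.5.
Option 2: Σ r·B − C = (4·0.5·0.339) − 0.21 = 0.468.
Option 2 has the higher net inclusive-fitness payoff.

Option 2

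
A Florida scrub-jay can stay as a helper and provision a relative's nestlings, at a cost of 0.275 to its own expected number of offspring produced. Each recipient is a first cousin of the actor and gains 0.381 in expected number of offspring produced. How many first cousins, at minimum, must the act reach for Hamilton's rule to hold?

6

r to a first cousin = 1/8 (first cousins share one grandparent pair — two paths of length 4: r = 2·(1/2)^4 = 1/8).
Hamilton's rule: n·r·B > C  ⇒  n > C/(r·B) = 0.275/(0.125·0.381) = 5.774.
The smallest integer exceeding 5.774 is 6.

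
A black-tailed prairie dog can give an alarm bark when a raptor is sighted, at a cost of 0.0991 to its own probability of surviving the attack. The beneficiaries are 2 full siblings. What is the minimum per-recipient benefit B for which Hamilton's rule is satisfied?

0.0991

r to a full sibling = 1/2 (full sibs share both parents — two paths of length 2: r = 2·(1/2)^2 = 1/2).
Hamilton's rule with n recipients of equal r: n·r·B > C, so B > C/(n·r) = 0.0991/(2·0.5) = 0.0991.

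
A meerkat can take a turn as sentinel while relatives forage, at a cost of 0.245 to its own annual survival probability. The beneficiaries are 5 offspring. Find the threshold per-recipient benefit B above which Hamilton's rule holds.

r to an offspring = 1/2 (one parent–offspring link: r = (1/2)^1 = 1/2).
Hamilton's rule with n recipients of equal r: n·r·B > C, so B > C/(n·r) = 0.245/(5·0.5) = 0.098.

0.098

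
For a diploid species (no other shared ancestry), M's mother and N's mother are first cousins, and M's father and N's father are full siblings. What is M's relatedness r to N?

With two independent routes of shared ancestry, r is the sum of the two contributions.
M and N are related in two ways: second cousins through their mothers (r = 1/32) and first cousins through their fathers (r = 1/8).
r = 1/32 + 1/8 = 5/32 = 0.15625.

0.15625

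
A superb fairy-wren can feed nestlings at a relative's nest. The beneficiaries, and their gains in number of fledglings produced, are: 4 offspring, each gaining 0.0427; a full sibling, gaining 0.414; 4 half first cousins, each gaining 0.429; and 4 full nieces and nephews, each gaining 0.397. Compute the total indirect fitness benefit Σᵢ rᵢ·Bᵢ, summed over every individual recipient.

0.79665

r to an offspring = 0.5 (one parent–offspring link: r = (1/2)^1 = 1/2).
r to a full sibling = 0.5 (full sibs share both parents — two paths of length 2: r = 2·(1/2)^2 = 1/2).
r to a half first cousin = 1/16 (half first cousins share one grandparent — one path of length 4: r = (1/2)^4 = 1/16).
r to a full niece or nephew = 0.25 (full aunt/uncle↔niece/nephew: two paths of length 3 through the shared grandparent pair: r = 2·(1/2)^3 = 1/4).
Summing one r·B term per recipient: 4·0.5·0.0427 + 1·0.5·0.414 + 4·0.0625·0.429 + 4·0.25·0.397 = 0.79665.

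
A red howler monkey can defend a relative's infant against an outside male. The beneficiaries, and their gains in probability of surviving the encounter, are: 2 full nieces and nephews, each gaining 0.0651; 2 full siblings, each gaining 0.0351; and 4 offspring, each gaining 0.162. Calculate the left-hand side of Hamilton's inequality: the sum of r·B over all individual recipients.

0.39165

r to a full niece or nephew = 1/4 (full aunt/uncle↔niece/nephew: two paths of length 3 through the shared grandparent pair: r = 2·(1/2)^3 = 1/4).
r to a full sibling = 1/2 (full sibs share both parents — two paths of length 2: r = 2·(1/2)^2 = 1/2).
r to an offspring = 0.5 (one parent–offspring link: r = (1/2)^1 = 1/2).
Summing one r·B term per recipient: 2·0.25·0.0651 + 2·0.5·0.0351 + 4·0.5·0.162 = 0.39165.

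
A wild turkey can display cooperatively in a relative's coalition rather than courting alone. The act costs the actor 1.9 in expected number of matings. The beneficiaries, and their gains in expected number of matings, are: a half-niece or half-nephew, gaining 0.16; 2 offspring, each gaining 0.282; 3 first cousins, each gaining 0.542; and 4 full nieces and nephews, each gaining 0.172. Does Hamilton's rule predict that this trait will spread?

No

Hamilton's rule: the trait is favored when the sum of r·B over every recipient exceeds the actor's cost C.
r to a half-niece or half-nephew = 0.125 (half-aunt/uncle↔niece/nephew: one path of length 3: r = (1/2)^3 = 1/8).
r to an offspring = 1/2 (one parent–offspring link: r = (1/2)^1 = 1/2).
r to a first cousin = 0.125 (first cousins share one grandparent pair — two paths of length 4: r = 2·(1/2)^4 = 1/8).
r to a full niece or nephew = 1/4 (full aunt/uncle↔niece/nephew: two paths of length 3 through the shared grandparent pair: r = 2·(1/2)^3 = 1/4).
Summing one r·B term per recipient: 1·0.125·0.16 + 2·0.5·0.282 + 3·0.125·0.542 + 4·0.25·0.172 = 0.67725.
0.67725 < 1.9: the indirect benefit is less than the cost.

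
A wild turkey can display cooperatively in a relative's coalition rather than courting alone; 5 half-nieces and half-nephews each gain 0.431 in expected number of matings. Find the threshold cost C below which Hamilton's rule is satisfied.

r to a half-niece or half-nephew = 0.125 (half-aunt/uncle↔niece/nephew: one path of length 3: r = (1/2)^3 = 1/8).
Hamilton's rule: n·r·B > C, so the trait is favored while C < n·r·B = 5·0.125·0.431 = 0.269375.

0.269375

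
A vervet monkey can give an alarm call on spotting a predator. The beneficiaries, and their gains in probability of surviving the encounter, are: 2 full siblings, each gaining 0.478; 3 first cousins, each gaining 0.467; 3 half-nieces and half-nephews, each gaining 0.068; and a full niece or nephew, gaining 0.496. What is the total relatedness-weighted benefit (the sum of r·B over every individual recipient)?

0.802625

r to a full sibling = 1/2 (full sibs share both parents — two paths of length 2: r = 2·(1/2)^2 = 1/2).
r to a first cousin = 0.125 (first cousins share one grandparent pair — two paths of length 4: r = 2·(1/2)^4 = 1/8).
r to a half-niece or half-nephew = 1/8 (half-aunt/uncle↔niece/nephew: one path of length 3: r = (1/2)^3 = 1/8).
r to a full niece or nephew = 0.25 (full aunt/uncle↔niece/nephew: two paths of length 3 through the shared grandparent pair: r = 2·(1/2)^3 = 1/4).
Summing one r·B term per recipient: 2·0.5·0.478 + 3·0.125·0.467 + 3·0.125·0.068 + 1·0.25·0.496 = 0.802625.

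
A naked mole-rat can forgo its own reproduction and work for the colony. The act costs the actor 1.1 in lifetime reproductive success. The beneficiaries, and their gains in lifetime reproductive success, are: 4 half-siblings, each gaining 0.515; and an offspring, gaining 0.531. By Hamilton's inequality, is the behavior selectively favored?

Hamilton's rule: the trait is favored when the sum of r·B over every recipient exceeds the actor's cost C.
r to a half-sibling = 1/4 (half-sibs share one parent — one path of length 2: r = (1/2)^2 = 1/4).
r to an offspring = 0.5 (one parent–offspring link: r = (1/2)^1 = 1/2).
Summing one r·B term per recipient: 4·0.25·0.515 + 1·0.5·0.531 = 0.7805.
0.7805 < 1.1: the indirect benefit is less than the cost.

No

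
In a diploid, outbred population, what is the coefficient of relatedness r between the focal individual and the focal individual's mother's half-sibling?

0.125

Each parent–offspring link contributes a factor of 1/2, and independent paths through distinct common ancestors add.
Half-aunt/uncle↔niece/nephew: one path of length 3: r = (1/2)^3 = 1/8.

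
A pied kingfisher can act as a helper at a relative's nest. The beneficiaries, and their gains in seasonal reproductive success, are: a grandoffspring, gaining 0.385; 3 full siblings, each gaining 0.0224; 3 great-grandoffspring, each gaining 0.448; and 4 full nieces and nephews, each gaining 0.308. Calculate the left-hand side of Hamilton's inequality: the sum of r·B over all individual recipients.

0.60585

r to a grandoffspring = 1/4 (two parent–offspring links: r = (1/2)^2 = 1/4).
r to a full sibling = 1/2 (full sibs share both parents — two paths of length 2: r = 2·(1/2)^2 = 1/2).
r to a great-grandoffspring = 1/8 (three parent–offspring links: r = (1/2)^3 = 1/8).
r to a full niece or nephew = 1/4 (full aunt/uncle↔niece/nephew: two paths of length 3 through the shared grandparent pair: r = 2·(1/2)^3 = 1/4).
Summing one r·B term per recipient: 1·0.25·0.385 + 3·0.5·0.0224 + 3·0.125·0.448 + 4·0.25·0.308 = 0.60585.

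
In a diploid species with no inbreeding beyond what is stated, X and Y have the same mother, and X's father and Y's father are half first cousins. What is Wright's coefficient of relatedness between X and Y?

With two independent routes of shared ancestry, r is the sum of the two contributions.
X and Y are related in two ways: half-sibs through their shared mother (r = 1/4) and half second cousins through their fathers (r = 1/64).
r = 1/4 + 1/64 = 17/64 = 0.265625.

0.265625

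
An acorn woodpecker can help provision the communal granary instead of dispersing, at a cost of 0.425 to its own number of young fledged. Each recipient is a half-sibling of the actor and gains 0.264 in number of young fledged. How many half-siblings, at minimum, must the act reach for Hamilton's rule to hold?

r to a half-sibling = 0.25 (half-sibs share one parent — one path of length 2: r = (1/2)^2 = 1/4).
Hamilton's rule: n·r·B > C  ⇒  n > C/(r·B) = 0.425/(0.25·0.264) = 6.439.
The smallest integer exceeding 6.439 is 7.

7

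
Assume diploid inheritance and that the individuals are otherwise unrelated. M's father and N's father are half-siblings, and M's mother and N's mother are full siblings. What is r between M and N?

Relatedness sums over independent paths through distinct common ancestors.
M and N are related in two ways: half first cousins through their fathers (r = 1/16) and first cousins through their mothers (r = 1/8).
r = 1/16 + 1/8 = 0.1875.

0.1875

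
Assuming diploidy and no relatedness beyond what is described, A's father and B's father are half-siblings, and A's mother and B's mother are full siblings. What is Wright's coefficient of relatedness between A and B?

Independent pedigree routes through distinct common ancestors add.
A and B are related in two ways: half first cousins through their fathers (r = 1/16) and first cousins through their mothers (r = 1/8).
r = 1/16 + 1/8 = 3/16 = 0.1875.

0.1875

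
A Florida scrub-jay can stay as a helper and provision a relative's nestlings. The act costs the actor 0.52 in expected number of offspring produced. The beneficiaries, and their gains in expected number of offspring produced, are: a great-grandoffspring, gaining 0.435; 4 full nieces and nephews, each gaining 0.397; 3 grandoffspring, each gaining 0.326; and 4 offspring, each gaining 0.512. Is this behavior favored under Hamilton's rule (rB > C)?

Yes

Hamilton's rule: the trait is favored when the sum of r·B over every recipient exceeds the actor's cost C.
r to a great-grandoffspring = 0.125 (three parent–offspring links: r = (1/2)^3 = 1/8).
r to a full niece or nephew = 0.25 (full aunt/uncle↔niece/nephew: two paths of length 3 through the shared grandparent pair: r = 2·(1/2)^3 = 1/4).
r to a grandoffspring = 1/4 (two parent–offspring links: r = (1/2)^2 = 1/4).
r to an offspring = 0.5 (one parent–offspring link: r = (1/2)^1 = 1/2).
Summing one r·B term per recipient: 1·0.125·0.435 + 4·0.25·0.397 + 3·0.25·0.326 + 4·0.5·0.512 = 1.719875.
1.719875 > 0.52: the indirect benefit exceeds the cost.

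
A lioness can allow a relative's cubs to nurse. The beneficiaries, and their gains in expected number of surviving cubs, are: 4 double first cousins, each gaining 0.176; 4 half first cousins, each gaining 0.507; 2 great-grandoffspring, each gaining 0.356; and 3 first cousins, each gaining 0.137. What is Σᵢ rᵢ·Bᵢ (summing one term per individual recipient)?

0.443125

r to a double first cousin = 0.25 (double first cousins share both grandparent pairs — four paths of length 4: r = 4·(1/2)^4 = 1/4).
r to a half first cousin = 0.0625 (half first cousins share one grandparent — one path of length 4: r = (1/2)^4 = 1/16).
r to a great-grandoffspring = 1/8 (three parent–offspring links: r = (1/2)^3 = 1/8).
r to a first cousin = 0.125 (first cousins share one grandparent pair — two paths of length 4: r = 2·(1/2)^4 = 1/8).
Summing one r·B term per recipient: 4·0.25·0.176 + 4·0.0625·0.507 + 2·0.125·0.356 + 3·0.125·0.137 = 0.443125.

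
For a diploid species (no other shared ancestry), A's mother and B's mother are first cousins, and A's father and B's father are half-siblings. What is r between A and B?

Relatedness sums over independent paths through distinct common ancestors.
A and B are related in two ways: second cousins through their mothers (r = 1/32) and half first cousins through their fathers (r = 1/16).
r = 1/32 + 1/16 = 0.09375.

0.09375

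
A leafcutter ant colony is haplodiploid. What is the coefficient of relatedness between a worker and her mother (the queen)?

One meiotic link between diploid queen and diploid daughter: r = 1/2.

0.5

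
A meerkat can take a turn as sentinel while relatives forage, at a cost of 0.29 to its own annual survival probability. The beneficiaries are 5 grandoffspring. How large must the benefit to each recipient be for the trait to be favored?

r to a grandoffspring = 1/4 (two parent–offspring links: r = (1/2)^2 = 1/4).
Hamilton's rule with n recipients of equal r: n·r·B > C, so B > C/(n·r) = 0.29/(5·0.25) = 0.232.

0.232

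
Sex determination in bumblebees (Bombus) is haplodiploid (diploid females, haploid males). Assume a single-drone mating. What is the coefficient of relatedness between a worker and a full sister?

Haplodiploid full sisters inherit their father's entire haploid genome identically (contributing 1/2) and on average half of their mother's contribution (1/2 · 1/2 = 1/4); r = 1/2 + 1/4 = 3/4.

0.75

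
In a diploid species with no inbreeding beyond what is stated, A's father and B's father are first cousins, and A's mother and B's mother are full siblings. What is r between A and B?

0.15625

With two independent routes of shared ancestry, r is the sum of the two contributions.
A and B are related in two ways: second cousins through their fathers (r = 1/32) and first cousins through their mothers (r = 1/8).
r = 1/32 + 1/8 = 0.15625.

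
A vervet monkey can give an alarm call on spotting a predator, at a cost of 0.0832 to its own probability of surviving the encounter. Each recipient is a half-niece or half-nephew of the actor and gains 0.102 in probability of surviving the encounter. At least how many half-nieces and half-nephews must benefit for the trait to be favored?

7

r to a half-niece or half-nephew = 1/8 (half-aunt/uncle↔niece/nephew: one path of length 3: r = (1/2)^3 = 1/8).
Hamilton's rule: n·r·B > C  ⇒  n > C/(r·B) = 0.0832/(0.125·0.102) = 6.525.
The smallest integer exceeding 6.525 is 7.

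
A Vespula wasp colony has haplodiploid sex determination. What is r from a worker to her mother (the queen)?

One meiotic link between diploid queen and diploid daughter: r = 1/2.

0.5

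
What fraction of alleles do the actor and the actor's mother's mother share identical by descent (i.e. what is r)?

0.25

Each parent–offspring link contributes a factor of 1/2, and independent paths through distinct common ancestors add.
Two parent–offspring links: r = (1/2)^2 = 1/4.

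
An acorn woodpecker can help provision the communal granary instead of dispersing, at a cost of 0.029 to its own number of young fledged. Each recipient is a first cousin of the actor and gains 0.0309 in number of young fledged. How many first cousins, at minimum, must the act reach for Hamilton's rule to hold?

8

r to a first cousin = 0.125 (first cousins share one grandparent pair — two paths of length 4: r = 2·(1/2)^4 = 1/8).
Hamilton's rule: n·r·B > C  ⇒  n > C/(r·B) = 0.029/(0.125·0.0309) = 7.508.
The smallest integer exceeding 7.508 is 8.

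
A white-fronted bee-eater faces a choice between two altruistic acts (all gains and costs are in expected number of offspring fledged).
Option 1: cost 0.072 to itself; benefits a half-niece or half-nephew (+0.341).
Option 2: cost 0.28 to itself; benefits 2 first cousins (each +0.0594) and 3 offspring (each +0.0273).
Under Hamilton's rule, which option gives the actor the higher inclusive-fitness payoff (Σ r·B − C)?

Option 1

Option 1: r to a half-niece or half-nephew = 0.125.
Option 1: Σ r·B − C = (1·0.125·0.341) − 0.072 = -0.029375.
Option 2: r to a first cousin = 0.125.
Option 2: r to an offspring = 0.5.
Option 2: Σ r·B − C = (2·0.125·0.0594 + 3·0.5·0.0273) − 0.28 = -0.2242.
Option 1 has the higher net inclusive-fitness payoff.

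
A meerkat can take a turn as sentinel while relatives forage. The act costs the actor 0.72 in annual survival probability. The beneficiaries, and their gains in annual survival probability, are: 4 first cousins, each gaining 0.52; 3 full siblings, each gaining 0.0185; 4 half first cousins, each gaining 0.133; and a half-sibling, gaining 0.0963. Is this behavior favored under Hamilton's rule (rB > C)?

Hamilton's rule: the trait is favored when the sum of r·B over every recipient exceeds the actor's cost C.
r to a first cousin = 0.125 (first cousins share one grandparent pair — two paths of length 4: r = 2·(1/2)^4 = 1/8).
r to a full sibling = 1/2 (full sibs share both parents — two paths of length 2: r = 2·(1/2)^2 = 1/2).
r to a half first cousin = 1/16 (half first cousins share one grandparent — one path of length 4: r = (1/2)^4 = 1/16).
r to a half-sibling = 1/4 (half-sibs share one parent — one path of length 2: r = (1/2)^2 = 1/4).
Summing one r·B term per recipient: 4·0.125·0.52 + 3·0.5·0.0185 + 4·0.0625·0.133 + 1·0.25·0.0963 = 0.345075.
0.345075 < 0.72: the indirect benefit is less than the cost.

No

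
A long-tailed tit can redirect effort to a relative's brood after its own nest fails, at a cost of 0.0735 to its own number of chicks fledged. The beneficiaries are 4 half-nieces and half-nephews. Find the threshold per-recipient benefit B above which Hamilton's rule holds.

0.147

r to a half-niece or half-nephew = 0.125 (half-aunt/uncle↔niece/nephew: one path of length 3: r = (1/2)^3 = 1/8).
Hamilton's rule with n recipients of equal r: n·r·B > C, so B > C/(n·r) = 0.0735/(4·0.125) = 0.147.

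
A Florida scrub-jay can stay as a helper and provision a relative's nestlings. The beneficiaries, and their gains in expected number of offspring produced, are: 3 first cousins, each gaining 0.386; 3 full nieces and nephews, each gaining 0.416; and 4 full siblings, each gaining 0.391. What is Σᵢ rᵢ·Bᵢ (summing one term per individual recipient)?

1.23875

r to a first cousin = 1/8 (first cousins share one grandparent pair — two paths of length 4: r = 2·(1/2)^4 = 1/8).
r to a full niece or nephew = 1/4 (full aunt/uncle↔niece/nephew: two paths of length 3 through the shared grandparent pair: r = 2·(1/2)^3 = 1/4).
r to a full sibling = 1/2 (full sibs share both parents — two paths of length 2: r = 2·(1/2)^2 = 1/2).
Summing one r·B term per recipient: 3·0.125·0.386 + 3·0.25·0.416 + 4·0.5·0.391 = 1.23875.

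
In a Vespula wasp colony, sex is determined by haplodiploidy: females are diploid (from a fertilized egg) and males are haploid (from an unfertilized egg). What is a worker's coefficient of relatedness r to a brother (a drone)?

0.25

Her haploid brother carries none of their father's genes and a random half of their mother's genome; that half matches the maternal half of her own genome with probability 1/2: r = 1/2 · 1/2 = 1/4.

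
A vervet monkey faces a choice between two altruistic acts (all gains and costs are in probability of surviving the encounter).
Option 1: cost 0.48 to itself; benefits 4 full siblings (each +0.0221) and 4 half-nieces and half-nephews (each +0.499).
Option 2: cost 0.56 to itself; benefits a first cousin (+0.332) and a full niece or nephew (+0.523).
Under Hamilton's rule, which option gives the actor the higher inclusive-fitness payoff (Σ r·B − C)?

Option 1: r to a full sibling = 0.5.
Option 1: r to a half-niece or half-nephew = 0.125.
Option 1: Σ r·B − C = (4·0.5·0.0221 + 4·0.125·0.499) − 0.48 = -0.1863.
Option 2: r to a first cousin = 0.125.
Option 2: r to a full niece or nephew = 0.25.
Option 2: Σ r·B − C = (1·0.125·0.332 + 1·0.25·0.523) − 0.56 = -0.38775.
Option 1 has the higher net inclusive-fitness payoff.

Option 1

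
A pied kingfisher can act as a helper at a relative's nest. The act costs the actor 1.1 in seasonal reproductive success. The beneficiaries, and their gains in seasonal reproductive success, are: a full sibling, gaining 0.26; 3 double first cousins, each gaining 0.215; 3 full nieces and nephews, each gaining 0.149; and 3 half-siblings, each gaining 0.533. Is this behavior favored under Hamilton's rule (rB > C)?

Hamilton's rule: the trait is favored when the sum of r·B over every recipient exceeds the actor's cost C.
r to a full sibling = 0.5 (full sibs share both parents — two paths of length 2: r = 2·(1/2)^2 = 1/2).
r to a double first cousin = 0.25 (double first cousins share both grandparent pairs — four paths of length 4: r = 4·(1/2)^4 = 1/4).
r to a full niece or nephew = 0.25 (full aunt/uncle↔niece/nephew: two paths of length 3 through the shared grandparent pair: r = 2·(1/2)^3 = 1/4).
r to a half-sibling = 1/4 (half-sibs share one parent — one path of length 2: r = (1/2)^2 = 1/4).
Summing one r·B term per recipient: 1·0.5·0.26 + 3·0.25·0.215 + 3·0.25·0.149 + 3·0.25·0.533 = 0.80275.
0.80275 < 1.1: the indirect benefit is less than the cost.

No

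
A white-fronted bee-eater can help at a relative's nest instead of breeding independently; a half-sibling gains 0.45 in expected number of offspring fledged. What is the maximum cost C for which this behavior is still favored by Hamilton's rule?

0.1125

r to a half-sibling = 0.25 (half-sibs share one parent — one path of length 2: r = (1/2)^2 = 1/4).
Hamilton's rule: n·r·B > C, so the trait is favored while C < n·r·B = 1·0.25·0.45 = 0.1125.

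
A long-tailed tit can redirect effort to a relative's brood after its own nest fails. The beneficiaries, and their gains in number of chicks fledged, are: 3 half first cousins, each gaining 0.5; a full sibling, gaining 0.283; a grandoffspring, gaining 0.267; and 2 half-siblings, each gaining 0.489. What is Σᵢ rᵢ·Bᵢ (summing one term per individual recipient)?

0.5465

r to a half first cousin = 1/16 (half first cousins share one grandparent — one path of length 4: r = (1/2)^4 = 1/16).
r to a full sibling = 1/2 (full sibs share both parents — two paths of length 2: r = 2·(1/2)^2 = 1/2).
r to a grandoffspring = 0.25 (two parent–offspring links: r = (1/2)^2 = 1/4).
r to a half-sibling = 1/4 (half-sibs share one parent — one path of length 2: r = (1/2)^2 = 1/4).
Summing one r·B term per recipient: 3·0.0625·0.5 + 1·0.5·0.283 + 1·0.25·0.267 + 2·0.25·0.489 = 0.5465.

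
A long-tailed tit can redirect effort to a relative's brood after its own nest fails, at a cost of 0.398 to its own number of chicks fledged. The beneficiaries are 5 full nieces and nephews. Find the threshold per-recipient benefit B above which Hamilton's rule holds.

0.3184

r to a full niece or nephew = 1/4 (full aunt/uncle↔niece/nephew: two paths of length 3 through the shared grandparent pair: r = 2·(1/2)^3 = 1/4).
Hamilton's rule with n recipients of equal r: n·r·B > C, so B > C/(n·r) = 0.398/(5·0.25) = 0.3184.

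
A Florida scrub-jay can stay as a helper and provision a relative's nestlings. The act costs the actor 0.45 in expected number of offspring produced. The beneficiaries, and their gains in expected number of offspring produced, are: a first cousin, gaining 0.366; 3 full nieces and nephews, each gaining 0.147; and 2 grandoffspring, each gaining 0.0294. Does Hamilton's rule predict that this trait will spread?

No

Hamilton's rule: the trait is favored when the sum of r·B over every recipient exceeds the actor's cost C.
r to a first cousin = 0.125 (first cousins share one grandparent pair — two paths of length 4: r = 2·(1/2)^4 = 1/8).
r to a full niece or nephew = 0.25 (full aunt/uncle↔niece/nephew: two paths of length 3 through the shared grandparent pair: r = 2·(1/2)^3 = 1/4).
r to a grandoffspring = 0.25 (two parent–offspring links: r = (1/2)^2 = 1/4).
Summing one r·B term per recipient: 1·0.125·0.366 + 3·0.25·0.147 + 2·0.25·0.0294 = 0.1707.
0.1707 < 0.45: the indirect benefit is less than the cost.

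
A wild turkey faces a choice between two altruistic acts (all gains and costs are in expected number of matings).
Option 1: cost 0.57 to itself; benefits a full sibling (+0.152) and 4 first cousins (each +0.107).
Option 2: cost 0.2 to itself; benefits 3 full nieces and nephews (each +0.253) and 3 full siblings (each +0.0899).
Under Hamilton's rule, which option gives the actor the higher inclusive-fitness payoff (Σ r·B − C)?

Option 2

Option 1: r to a full sibling = 0.5.
Option 1: r to a first cousin = 0.125.
Option 1: Σ r·B − C = (1·0.5·0.152 + 4·0.125·0.107) − 0.57 = -0.4405.
Option 2: r to a full niece or nephew = 0.25.
Option 2: r to a full sibling = 0.5.
Option 2: Σ r·B − C = (3·0.25·0.253 + 3·0.5·0.0899) − 0.2 = 0.1246.
Option 2 has the higher net inclusive-fitness payoff.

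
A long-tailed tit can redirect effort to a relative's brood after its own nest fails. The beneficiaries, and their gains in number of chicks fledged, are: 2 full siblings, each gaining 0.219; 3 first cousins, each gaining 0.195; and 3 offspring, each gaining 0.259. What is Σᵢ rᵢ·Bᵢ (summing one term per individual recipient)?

r to a full sibling = 1/2 (full sibs share both parents — two paths of length 2: r = 2·(1/2)^2 = 1/2).
r to a first cousin = 0.125 (first cousins share one grandparent pair — two paths of length 4: r = 2·(1/2)^4 = 1/8).
r to an offspring = 0.5 (one parent–offspring link: r = (1/2)^1 = 1/2).
Summing one r·B term per recipient: 2·0.5·0.219 + 3·0.125·0.195 + 3·0.5·0.259 = 0.680625.

0.680625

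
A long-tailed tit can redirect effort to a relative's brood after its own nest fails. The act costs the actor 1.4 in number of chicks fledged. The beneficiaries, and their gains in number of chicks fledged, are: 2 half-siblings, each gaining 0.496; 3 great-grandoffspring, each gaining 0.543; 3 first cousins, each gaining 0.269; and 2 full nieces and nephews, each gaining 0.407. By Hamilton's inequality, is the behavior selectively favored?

No

Hamilton's rule: the trait is favored when the sum of r·B over every recipient exceeds the actor's cost C.
r to a half-sibling = 1/4 (half-sibs share one parent — one path of length 2: r = (1/2)^2 = 1/4).
r to a great-grandoffspring = 0.125 (three parent–offspring links: r = (1/2)^3 = 1/8).
r to a first cousin = 1/8 (first cousins share one grandparent pair — two paths of length 4: r = 2·(1/2)^4 = 1/8).
r to a full niece or nephew = 1/4 (full aunt/uncle↔niece/nephew: two paths of length 3 through the shared grandparent pair: r = 2·(1/2)^3 = 1/4).
Summing one r·B term per recipient: 2·0.25·0.496 + 3·0.125·0.543 + 3·0.125·0.269 + 2·0.25·0.407 = 0.756.
0.756 < 1.4: the indirect benefit is less than the cost.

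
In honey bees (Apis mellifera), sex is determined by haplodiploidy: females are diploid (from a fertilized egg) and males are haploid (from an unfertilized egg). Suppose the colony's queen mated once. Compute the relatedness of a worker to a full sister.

Haplodiploid full sisters inherit their father's entire haploid genome identically (contributing 1/2) and on average half of their mother's contribution (1/2 · 1/2 = 1/4); r = 1/2 + 1/4 = 3/4.

0.75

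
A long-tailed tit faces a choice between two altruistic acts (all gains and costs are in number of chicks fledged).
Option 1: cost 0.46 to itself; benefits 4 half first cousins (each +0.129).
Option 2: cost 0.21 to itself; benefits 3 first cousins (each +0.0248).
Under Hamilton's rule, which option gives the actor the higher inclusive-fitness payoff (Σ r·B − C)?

Option 1: r to a half first cousin = 0.0625.
Option 1: Σ r·B − C = (4·0.0625·0.129) − 0.46 = -0.42775.
Option 2: r to a first cousin = 0.125.
Option 2: Σ r·B − C = (3·0.125·0.0248) − 0.21 = -0.2007.
Option 2 has the higher net inclusive-fitness payoff.

Option 2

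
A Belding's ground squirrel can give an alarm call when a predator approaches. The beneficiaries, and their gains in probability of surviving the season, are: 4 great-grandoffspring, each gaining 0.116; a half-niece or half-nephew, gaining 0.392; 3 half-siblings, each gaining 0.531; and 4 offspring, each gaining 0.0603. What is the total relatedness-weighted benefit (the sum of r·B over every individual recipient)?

r to a great-grandoffspring = 0.125 (three parent–offspring links: r = (1/2)^3 = 1/8).
r to a half-niece or half-nephew = 1/8 (half-aunt/uncle↔niece/nephew: one path of length 3: r = (1/2)^3 = 1/8).
r to a half-sibling = 1/4 (half-sibs share one parent — one path of length 2: r = (1/2)^2 = 1/4).
r to an offspring = 1/2 (one parent–offspring link: r = (1/2)^1 = 1/2).
Summing one r·B term per recipient: 4·0.125·0.116 + 1·0.125·0.392 + 3·0.25·0.531 + 4·0.5·0.0603 = 0.62585.

0.62585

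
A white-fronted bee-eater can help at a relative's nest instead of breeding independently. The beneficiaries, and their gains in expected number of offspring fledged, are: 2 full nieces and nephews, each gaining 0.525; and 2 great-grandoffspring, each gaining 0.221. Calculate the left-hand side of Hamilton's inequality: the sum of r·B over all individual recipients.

0.31775

r to a full niece or nephew = 0.25 (full aunt/uncle↔niece/nephew: two paths of length 3 through the shared grandparent pair: r = 2·(1/2)^3 = 1/4).
r to a great-grandoffspring = 0.125 (three parent–offspring links: r = (1/2)^3 = 1/8).
Summing one r·B term per recipient: 2·0.25·0.525 + 2·0.125·0.221 = 0.31775.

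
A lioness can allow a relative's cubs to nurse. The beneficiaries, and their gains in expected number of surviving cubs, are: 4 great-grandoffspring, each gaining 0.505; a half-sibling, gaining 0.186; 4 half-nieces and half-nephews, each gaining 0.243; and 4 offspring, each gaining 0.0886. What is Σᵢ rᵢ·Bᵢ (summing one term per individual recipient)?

r to a great-grandoffspring = 0.125 (three parent–offspring links: r = (1/2)^3 = 1/8).
r to a half-sibling = 1/4 (half-sibs share one parent — one path of length 2: r = (1/2)^2 = 1/4).
r to a half-niece or half-nephew = 1/8 (half-aunt/uncle↔niece/nephew: one path of length 3: r = (1/2)^3 = 1/8).
r to an offspring = 1/2 (one parent–offspring link: r = (1/2)^1 = 1/2).
Summing one r·B term per recipient: 4·0.125·0.505 + 1·0.25·0.186 + 4·0.125·0.243 + 4·0.5·0.0886 = 0.5977.

0.5977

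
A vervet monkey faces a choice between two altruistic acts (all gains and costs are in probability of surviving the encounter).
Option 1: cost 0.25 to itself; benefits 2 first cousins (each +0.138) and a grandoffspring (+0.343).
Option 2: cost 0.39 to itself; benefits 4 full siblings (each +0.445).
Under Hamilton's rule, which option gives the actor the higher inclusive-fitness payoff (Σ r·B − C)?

Option 1: r to a first cousin = 0.125.
Option 1: r to a grandoffspring = 0.25.
Option 1: Σ r·B − C = (2·0.125·0.138 + 1·0.25·0.343) − 0.25 = -0.12975.
Option 2: r to a full sibling = 0.5.
Option 2: Σ r·B − C = (4·0.5·0.445) − 0.39 = 0.5.
Option 2 has the higher net inclusive-fitness payoff.

Option 2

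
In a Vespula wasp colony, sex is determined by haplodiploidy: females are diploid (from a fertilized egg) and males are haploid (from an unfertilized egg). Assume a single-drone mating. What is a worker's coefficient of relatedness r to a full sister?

Haplodiploid full sisters inherit their father's entire haploid genome identically (contributing 1/2) and on average half of their mother's contribution (1/2 · 1/2 = 1/4); r = 1/2 + 1/4 = 3/4.

0.75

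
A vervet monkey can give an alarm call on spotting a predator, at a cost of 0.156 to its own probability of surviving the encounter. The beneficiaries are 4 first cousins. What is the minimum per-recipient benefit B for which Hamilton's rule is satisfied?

r to a first cousin = 0.125 (first cousins share one grandparent pair — two paths of length 4: r = 2·(1/2)^4 = 1/8).
Hamilton's rule with n recipients of equal r: n·r·B > C, so B > C/(n·r) = 0.156/(4·0.125) = 0.312.

0.312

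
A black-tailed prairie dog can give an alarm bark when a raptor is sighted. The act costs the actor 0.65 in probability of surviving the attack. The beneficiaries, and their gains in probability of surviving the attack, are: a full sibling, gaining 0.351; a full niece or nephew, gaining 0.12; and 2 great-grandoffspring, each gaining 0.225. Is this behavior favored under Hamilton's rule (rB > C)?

No

Hamilton's rule: the trait is favored when the sum of r·B over every recipient exceeds the actor's cost C.
r to a full sibling = 1/2 (full sibs share both parents — two paths of length 2: r = 2·(1/2)^2 = 1/2).
r to a full niece or nephew = 0.25 (full aunt/uncle↔niece/nephew: two paths of length 3 through the shared grandparent pair: r = 2·(1/2)^3 = 1/4).
r to a great-grandoffspring = 0.125 (three parent–offspring links: r = (1/2)^3 = 1/8).
Summing one r·B term per recipient: 1·0.5·0.351 + 1·0.25·0.12 + 2·0.125·0.225 = 0.26175.
0.26175 < 0.65: the indirect benefit is less than the cost.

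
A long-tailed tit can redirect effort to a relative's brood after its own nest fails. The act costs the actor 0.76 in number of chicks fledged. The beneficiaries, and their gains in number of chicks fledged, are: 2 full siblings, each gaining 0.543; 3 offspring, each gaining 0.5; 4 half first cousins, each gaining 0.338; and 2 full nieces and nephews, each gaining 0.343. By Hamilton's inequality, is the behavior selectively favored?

Hamilton's rule: the trait is favored when the sum of r·B over every recipient exceeds the actor's cost C.
r to a full sibling = 0.5 (full sibs share both parents — two paths of length 2: r = 2·(1/2)^2 = 1/2).
r to an offspring = 1/2 (one parent–offspring link: r = (1/2)^1 = 1/2).
r to a half first cousin = 0.0625 (half first cousins share one grandparent — one path of length 4: r = (1/2)^4 = 1/16).
r to a full niece or nephew = 0.25 (full aunt/uncle↔niece/nephew: two paths of length 3 through the shared grandparent pair: r = 2·(1/2)^3 = 1/4).
Summing one r·B term per recipient: 2·0.5·0.543 + 3·0.5·0.5 + 4·0.0625·0.338 + 2·0.25·0.343 = 1.549.
1.549 > 0.76: the indirect benefit exceeds the cost.

Yes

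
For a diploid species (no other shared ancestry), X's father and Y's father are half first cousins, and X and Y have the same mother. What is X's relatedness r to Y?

Independent pedigree routes through distinct common ancestors add.
X and Y are related in two ways: half second cousins through their fathers (r = 1/64) and half-sibs through their shared mother (r = 1/4).
r = 1/64 + 1/4 = 0.265625.

0.265625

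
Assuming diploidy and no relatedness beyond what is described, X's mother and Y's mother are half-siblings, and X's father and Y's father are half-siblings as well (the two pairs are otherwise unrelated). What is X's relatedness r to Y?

0.125

Relatedness sums over independent paths through distinct common ancestors.
X and Y are related in two ways: half first cousins through their mothers (r = 1/16) and half first cousins through their fathers (r = 1/16).
r = 1/16 + 1/16 = 1/8 = 0.125.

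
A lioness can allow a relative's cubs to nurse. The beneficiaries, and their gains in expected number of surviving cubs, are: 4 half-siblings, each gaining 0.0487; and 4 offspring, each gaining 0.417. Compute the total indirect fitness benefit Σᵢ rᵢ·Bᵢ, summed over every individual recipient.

r to a half-sibling = 1/4 (half-sibs share one parent — one path of length 2: r = (1/2)^2 = 1/4).
r to an offspring = 1/2 (one parent–offspring link: r = (1/2)^1 = 1/2).
Summing one r·B term per recipient: 4·0.25·0.0487 + 4·0.5·0.417 = 0.8827.

0.8827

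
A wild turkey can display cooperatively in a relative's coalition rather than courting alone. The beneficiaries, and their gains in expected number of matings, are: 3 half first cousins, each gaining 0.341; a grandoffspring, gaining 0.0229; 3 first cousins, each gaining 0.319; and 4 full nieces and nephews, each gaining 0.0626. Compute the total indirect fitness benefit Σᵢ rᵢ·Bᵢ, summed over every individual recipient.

r to a half first cousin = 1/16 (half first cousins share one grandparent — one path of length 4: r = (1/2)^4 = 1/16).
r to a grandoffspring = 0.25 (two parent–offspring links: r = (1/2)^2 = 1/4).
r to a first cousin = 1/8 (first cousins share one grandparent pair — two paths of length 4: r = 2·(1/2)^4 = 1/8).
r to a full niece or nephew = 0.25 (full aunt/uncle↔niece/nephew: two paths of length 3 through the shared grandparent pair: r = 2·(1/2)^3 = 1/4).
Summing one r·B term per recipient: 3·0.0625·0.341 + 1·0.25·0.0229 + 3·0.125·0.319 + 4·0.25·0.0626 = 0.2518875.

0.2518875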